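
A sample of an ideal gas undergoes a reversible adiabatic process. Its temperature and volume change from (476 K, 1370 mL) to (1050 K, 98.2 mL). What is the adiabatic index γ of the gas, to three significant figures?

γ ≈ 1.30

TV^(γ−1) = const ⇒ γ − 1 = ln(T₂/T₁) / ln(V₁/V₂).
γ = 1 + ln(1050/476) / ln(1370/98.2) = 1.3.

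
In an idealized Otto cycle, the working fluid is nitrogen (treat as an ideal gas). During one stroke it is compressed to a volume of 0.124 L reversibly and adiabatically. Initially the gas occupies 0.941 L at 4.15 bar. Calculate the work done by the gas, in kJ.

γ = 7/5 for a diatomic ideal gas.
P₂ = P₁(V₁/V₂)^γ = 4.15×(0.941/0.124)^(7/5) = 70.84 bar.
For a reversible adiabat, W_by_gas = (P₁V₁ − P₂V₂)/(γ−1).
W_by = (415000×0.000941 − 7.084×10^6×0.000124) / (2/5) = -1220 J.

W ≈ -1.22 kJ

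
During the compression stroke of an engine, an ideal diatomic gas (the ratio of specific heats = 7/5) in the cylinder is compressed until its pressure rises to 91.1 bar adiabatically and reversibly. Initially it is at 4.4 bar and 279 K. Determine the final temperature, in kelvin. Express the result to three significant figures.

Adiabatic: T₂/T₁ = (P₂/P₁)^((γ−1)/γ).
T₂ = 279 × (91.1/4.4)^(2/7) = 663.2 K.

T₂ ≈ 663 K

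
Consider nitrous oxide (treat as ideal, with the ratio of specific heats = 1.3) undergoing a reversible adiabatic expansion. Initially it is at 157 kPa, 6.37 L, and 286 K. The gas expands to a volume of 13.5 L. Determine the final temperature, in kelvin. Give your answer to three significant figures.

Adiabatic: T₁V₁^(γ−1) = T₂V₂^(γ−1) ⇒ T₂ = T₁ (V₁/V₂)^(γ−1).
T₂ = 286 × (6.37/13.5)^(0.3) = 228.3 K.

T₂ ≈ 228 K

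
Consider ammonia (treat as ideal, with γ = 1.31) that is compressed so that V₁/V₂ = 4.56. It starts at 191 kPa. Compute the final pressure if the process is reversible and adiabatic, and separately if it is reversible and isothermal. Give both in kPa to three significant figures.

Isothermal: P₂ = P₁(V₁/V₂) = 191×4.56 = 871 kPa.
Adiabatic: P₂ = P₁(V₁/V₂)^γ = 191×4.56^(1.31) = 1394 kPa.

adiabatic: 1390 kPa; isothermal: 871 kPa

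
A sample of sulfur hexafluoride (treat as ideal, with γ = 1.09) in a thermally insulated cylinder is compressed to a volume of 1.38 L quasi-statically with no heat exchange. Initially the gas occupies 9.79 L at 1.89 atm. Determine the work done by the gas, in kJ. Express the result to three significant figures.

P₂ = P₁(V₁/V₂)^γ = 1.89×(9.79/1.38)^(1.09) = 15.99 atm.
For a reversible adiabat, W_by_gas = (P₁V₁ − P₂V₂)/(γ−1).
W_by = (191500×0.00979 − 1.621×10^6×0.00138) / (0.09) = -4017 J.

W ≈ -4.02 kJ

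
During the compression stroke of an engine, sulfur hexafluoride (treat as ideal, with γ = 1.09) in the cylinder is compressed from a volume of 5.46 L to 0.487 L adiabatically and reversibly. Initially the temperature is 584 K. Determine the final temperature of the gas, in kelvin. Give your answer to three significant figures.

Adiabatic: T₁V₁^(γ−1) = T₂V₂^(γ−1) ⇒ T₂ = T₁ (V₁/V₂)^(γ−1).
T₂ = 584 × (5.46/0.487)^(0.09) = 725.9 K.

T₂ ≈ 726 K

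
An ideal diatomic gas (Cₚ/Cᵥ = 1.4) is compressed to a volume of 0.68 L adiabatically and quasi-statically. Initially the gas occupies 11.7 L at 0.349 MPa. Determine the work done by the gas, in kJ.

W ≈ -21.7 kJ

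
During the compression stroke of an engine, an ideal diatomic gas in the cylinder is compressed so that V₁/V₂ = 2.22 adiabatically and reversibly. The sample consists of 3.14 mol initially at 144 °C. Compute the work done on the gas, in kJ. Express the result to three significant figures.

W ≈ 10.2 kJ

Adiabatic: T₁V₁^(γ−1) = T₂V₂^(γ−1) ⇒ T₂ = T₁ (V₁/V₂)^(γ−1).
γ = 7/5 for a diatomic ideal gas, so γ−1 = 2/5.
T₁ = 144 °C = 417.1 K.
T₂ = 417.1 × 2.22^(2/5) = 573.9 K.
Q = 0, so ΔU = W_on_gas = nCᵥΔT with Cᵥ = R/(γ−1) = 20.79 J/(mol·K).
ΔU = 3.14 × 20.79 × (573.9 − 417.1) = 10230 J.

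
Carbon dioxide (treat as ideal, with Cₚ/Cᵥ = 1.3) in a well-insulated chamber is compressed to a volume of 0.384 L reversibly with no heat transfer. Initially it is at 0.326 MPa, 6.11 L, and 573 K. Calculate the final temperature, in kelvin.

For a reversible adiabat TV^(γ−1) is constant, so T₂ = T₁ (V₁/V₂)^(γ−1).
T₂ = 573 × (6.11/0.384)^(0.3) = 1314 K.

T₂ ≈ 1310 K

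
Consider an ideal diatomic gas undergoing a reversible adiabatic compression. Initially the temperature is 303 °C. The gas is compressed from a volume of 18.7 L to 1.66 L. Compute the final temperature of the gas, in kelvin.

Adiabatic: T₁V₁^(γ−1) = T₂V₂^(γ−1) ⇒ T₂ = T₁ (V₁/V₂)^(γ−1).
For a diatomic ideal gas γ = 7/5, so γ−1 = 2/5.
T₁ = 303 °C = 576.1 K.
T₂ = 576.1 × (18.7/1.66)^(2/5) = 1518 K.

T₂ ≈ 1520 K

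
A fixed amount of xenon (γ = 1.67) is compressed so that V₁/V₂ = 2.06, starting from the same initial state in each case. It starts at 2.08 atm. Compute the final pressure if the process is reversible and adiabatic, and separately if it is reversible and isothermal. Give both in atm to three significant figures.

Isothermal: P₂ = P₁(V₁/V₂) = 2.08×2.06 = 4.285 atm.
Adiabatic: P₂ = P₁(V₁/V₂)^γ = 2.08×2.06^(1.67) = 6.954 atm.

adiabatic: 6.95 atm; isothermal: 4.28 atm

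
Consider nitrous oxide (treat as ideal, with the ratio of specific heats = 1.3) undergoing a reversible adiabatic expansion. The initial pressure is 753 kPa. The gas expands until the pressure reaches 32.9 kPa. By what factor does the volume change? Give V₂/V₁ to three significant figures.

V₂/V₁ ≈ 11.1

From PV^γ = const, V₂/V₁ = (P₁/P₂)^(1/γ).
V₂/V₁ = (753/32.9)^(0.769) = 11.11.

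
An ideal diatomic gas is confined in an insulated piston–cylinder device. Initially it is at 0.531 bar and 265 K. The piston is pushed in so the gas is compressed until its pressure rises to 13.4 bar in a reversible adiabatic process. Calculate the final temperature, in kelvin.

Adiabatic: T₂/T₁ = (P₂/P₁)^((γ−1)/γ).
For a diatomic ideal gas γ = 7/5, so (γ−1)/γ = 2/7.
T₂ = 265 × (13.4/0.531)^(2/7) = 666.5 K.

T₂ ≈ 667 K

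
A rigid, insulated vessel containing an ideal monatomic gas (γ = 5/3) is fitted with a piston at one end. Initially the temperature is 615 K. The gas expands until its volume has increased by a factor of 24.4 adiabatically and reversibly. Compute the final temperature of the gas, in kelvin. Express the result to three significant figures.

Adiabatic: T₁V₁^(γ−1) = T₂V₂^(γ−1) ⇒ T₂ = T₁ (V₁/V₂)^(γ−1).
T₂ = 615 × (1/24.4)^(2/3) = 73.11 K.

T₂ ≈ 73.1 K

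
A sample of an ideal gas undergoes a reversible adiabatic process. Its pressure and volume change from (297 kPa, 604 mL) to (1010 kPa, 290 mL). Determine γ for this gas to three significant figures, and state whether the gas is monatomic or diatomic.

γ ≈ 1.67; monatomic

PV^γ = const ⇒ γ = ln(P₂/P₁) / ln(V₁/V₂).
γ = ln(1010/297) / ln(604/290) = 1.668.
γ ≈ 1.67 is close to 5/3, so the gas is monatomic.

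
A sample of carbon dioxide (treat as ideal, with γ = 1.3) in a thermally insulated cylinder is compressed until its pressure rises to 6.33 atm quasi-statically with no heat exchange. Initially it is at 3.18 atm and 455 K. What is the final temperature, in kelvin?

Adiabatic: T₂/T₁ = (P₂/P₁)^((γ−1)/γ).
T₂ = 455 × (6.33/3.18)^(0.231) = 533.3 K.

T₂ ≈ 533 K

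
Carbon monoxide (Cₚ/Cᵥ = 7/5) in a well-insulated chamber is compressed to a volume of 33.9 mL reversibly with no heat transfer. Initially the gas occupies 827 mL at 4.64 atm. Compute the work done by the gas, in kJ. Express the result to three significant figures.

P₂ = P₁(V₁/V₂)^γ = 4.64×(827/33.9)^(7/5) = 406.2 atm.
For a reversible adiabat, W_by_gas = (P₁V₁ − P₂V₂)/(γ−1).
W_by = (470100×0.000827 − 4.116×10^7×3.39×10^-5) / (2/5) = -2516 J.

W ≈ -2.52 kJ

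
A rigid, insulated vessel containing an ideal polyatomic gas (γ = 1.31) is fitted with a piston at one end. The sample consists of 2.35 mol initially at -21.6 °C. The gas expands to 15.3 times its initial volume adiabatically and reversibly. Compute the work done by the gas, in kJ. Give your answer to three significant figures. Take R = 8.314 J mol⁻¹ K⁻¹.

W ≈ 9.05 kJ

Adiabatic: T₁V₁^(γ−1) = T₂V₂^(γ−1) ⇒ T₂ = T₁ (V₁/V₂)^(γ−1).
T₁ = -21.6 °C = 251.5 K.
T₂ = 251.5 × (1/15.3)^(0.31) = 108 K.
Q = 0, so ΔU = W_on_gas = nCᵥΔT with Cᵥ = R/(γ−1) = 26.82 J/(mol·K).
ΔU = 2.35 × 26.82 × (108 − 251.5) = -9048 J.
Work done by the gas = −ΔU = 9048 J.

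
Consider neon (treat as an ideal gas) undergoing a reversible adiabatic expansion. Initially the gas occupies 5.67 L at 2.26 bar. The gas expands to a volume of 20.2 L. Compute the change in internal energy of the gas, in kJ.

γ = 5/3 for a monatomic ideal gas.
P₂ = P₁(V₁/V₂)^γ = 2.26×(5.67/20.2)^(5/3) = 0.272 bar.
For a reversible adiabat, W_by_gas = (P₁V₁ − P₂V₂)/(γ−1).
W_by = (226000×0.00567 − 27200×0.0202) / (2/3) = 1098 J.
Q = 0 ⇒ ΔU = −W_by = -1098 J.

ΔU ≈ -1.10 kJ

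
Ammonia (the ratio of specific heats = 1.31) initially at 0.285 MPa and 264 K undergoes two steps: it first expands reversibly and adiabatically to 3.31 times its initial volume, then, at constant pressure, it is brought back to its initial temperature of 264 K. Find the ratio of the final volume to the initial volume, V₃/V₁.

Adiabatic step: V₂/V₁ = 3.31; T₂ = T₁·(1/3.31)^(0.31) = 182.2 K.
Isobaric step: V₃/V₂ = T₃/T₂ = 264/182.2.
V₃/V₁ = (V₂/V₁)(V₃/V₂) = 3.31 × (264/182.2) = 4.797.

V₃/V₁ ≈ 4.80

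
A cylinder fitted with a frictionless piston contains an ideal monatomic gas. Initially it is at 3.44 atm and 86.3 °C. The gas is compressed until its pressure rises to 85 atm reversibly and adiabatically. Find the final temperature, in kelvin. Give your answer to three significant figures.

T₂ ≈ 1300 K

Adiabatic: T₂/T₁ = (P₂/P₁)^((γ−1)/γ).
For a monatomic ideal gas γ = 5/3, so (γ−1)/γ = 2/5.
T₁ = 86.3 °C = 359.4 K.
T₂ = 359.4 × (85/3.44)^(2/5) = 1297 K.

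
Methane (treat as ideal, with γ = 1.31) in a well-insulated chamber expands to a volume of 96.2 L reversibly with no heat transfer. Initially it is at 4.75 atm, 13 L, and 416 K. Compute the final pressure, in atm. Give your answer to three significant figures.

P₂ ≈ 0.345 atm

Adiabatic: P₁V₁^γ = P₂V₂^γ ⇒ P₂ = P₁ (V₁/V₂)^γ.
P₂ = 4.75 × (13/96.2)^(1.31) = 0.3451 atm.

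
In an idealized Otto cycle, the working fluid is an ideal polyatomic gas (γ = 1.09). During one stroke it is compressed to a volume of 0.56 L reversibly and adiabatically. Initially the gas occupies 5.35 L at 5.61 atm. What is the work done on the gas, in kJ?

P₂ = P₁(V₁/V₂)^γ = 5.61×(5.35/0.56)^(1.09) = 65.67 atm.
For a reversible adiabat, W_by_gas = (P₁V₁ − P₂V₂)/(γ−1).
W_by = (568400×0.00535 − 6.654×10^6×0.00056) / (0.09) = -7610 J.
W_on_gas = −W_by = 7610 J.

W ≈ 7.61 kJ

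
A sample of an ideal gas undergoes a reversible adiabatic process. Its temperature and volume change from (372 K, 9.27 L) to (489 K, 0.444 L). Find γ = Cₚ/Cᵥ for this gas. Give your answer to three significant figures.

γ ≈ 1.09

TV^(γ−1) = const ⇒ γ − 1 = ln(T₂/T₁) / ln(V₁/V₂).
γ = 1 + ln(489/372) / ln(9.27/0.444) = 1.09.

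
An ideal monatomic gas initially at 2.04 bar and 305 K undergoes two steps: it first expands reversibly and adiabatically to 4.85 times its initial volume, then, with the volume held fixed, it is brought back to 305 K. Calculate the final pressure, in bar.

For a monatomic ideal gas γ = 5/3.
Adiabatic step (PV^γ = const): P₂ = 2.04×(1/4.85)^(5/3) = 0.1468 bar; T₂ = 305×(1/4.85)^(2/3) = 106.4 K.
Isochoric: P₃ = P₂(T₃/T₂) = 0.1468 × (305/106.4) = 0.4206 bar.

P₃ ≈ 0.421 bar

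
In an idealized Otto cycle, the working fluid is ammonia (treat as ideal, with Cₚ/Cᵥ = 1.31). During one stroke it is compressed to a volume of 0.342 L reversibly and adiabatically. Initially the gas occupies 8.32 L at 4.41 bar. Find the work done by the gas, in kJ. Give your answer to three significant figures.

P₂ = P₁(V₁/V₂)^γ = 4.41×(8.32/0.342)^(1.31) = 288.6 bar.
For a reversible adiabat, W_by_gas = (P₁V₁ − P₂V₂)/(γ−1).
W_by = (441000×0.00832 − 2.886×10^7×0.000342) / (0.31) = -20000 J.

W ≈ -20.0 kJ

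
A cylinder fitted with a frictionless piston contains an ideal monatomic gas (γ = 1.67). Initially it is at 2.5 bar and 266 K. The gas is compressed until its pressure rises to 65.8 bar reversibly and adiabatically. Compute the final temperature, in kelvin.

Along an adiabat T P^((1−γ)/γ) is constant, so T₂ = T₁ (P₂/P₁)^((γ−1)/γ).
T₂ = 266 × (65.8/2.5)^(0.401) = 987.9 K.

T₂ ≈ 988 K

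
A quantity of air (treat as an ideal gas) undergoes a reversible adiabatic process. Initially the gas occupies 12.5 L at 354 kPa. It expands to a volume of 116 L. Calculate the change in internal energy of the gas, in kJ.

γ = 7/5 for a diatomic ideal gas.
P₂ = P₁(V₁/V₂)^γ = 354×(12.5/116)^(7/5) = 15.65 kPa.
For a reversible adiabat, W_by_gas = (P₁V₁ − P₂V₂)/(γ−1).
W_by = (354000×0.0125 − 15650×0.116) / (2/5) = 6525 J.
Q = 0 ⇒ ΔU = −W_by = -6525 J.

ΔU ≈ -6.52 kJ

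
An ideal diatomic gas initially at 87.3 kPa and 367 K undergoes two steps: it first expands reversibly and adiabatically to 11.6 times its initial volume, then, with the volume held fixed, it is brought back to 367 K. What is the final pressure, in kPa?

P₃ ≈ 7.53 kPa

For a diatomic ideal gas γ = 7/5.
Adiabatic step (PV^γ = const): P₂ = 87.3×(1/11.6)^(7/5) = 2.823 kPa; T₂ = 367×(1/11.6)^(2/5) = 137.7 K.
Isochoric: P₃ = P₂(T₃/T₂) = 2.823 × (367/137.7) = 7.526 kPa.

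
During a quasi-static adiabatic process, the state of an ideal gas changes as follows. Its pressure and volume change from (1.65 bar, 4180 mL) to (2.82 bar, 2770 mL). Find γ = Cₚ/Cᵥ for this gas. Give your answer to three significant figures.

γ ≈ 1.30

PV^γ = const ⇒ γ = ln(P₂/P₁) / ln(V₁/V₂).
γ = ln(2.82/1.65) / ln(4180/2770) = 1.303.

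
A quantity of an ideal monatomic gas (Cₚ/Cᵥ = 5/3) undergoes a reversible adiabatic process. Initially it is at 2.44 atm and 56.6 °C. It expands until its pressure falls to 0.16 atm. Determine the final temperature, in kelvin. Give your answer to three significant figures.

T₂ ≈ 111 K

Along an adiabat T P^((1−γ)/γ) is constant, so T₂ = T₁ (P₂/P₁)^((γ−1)/γ).
T₁ = 56.6 °C = 329.8 K.
T₂ = 329.8 × (0.16/2.44)^(2/5) = 110.9 K.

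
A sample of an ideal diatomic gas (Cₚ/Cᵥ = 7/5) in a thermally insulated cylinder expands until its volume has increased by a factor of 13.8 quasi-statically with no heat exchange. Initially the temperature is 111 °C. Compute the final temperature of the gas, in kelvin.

T₂ ≈ 134 K

Adiabatic: T₁V₁^(γ−1) = T₂V₂^(γ−1) ⇒ T₂ = T₁ (V₁/V₂)^(γ−1).
T₁ = 111 °C = 384.1 K.
T₂ = 384.1 × (1/13.8)^(2/5) = 134.4 K.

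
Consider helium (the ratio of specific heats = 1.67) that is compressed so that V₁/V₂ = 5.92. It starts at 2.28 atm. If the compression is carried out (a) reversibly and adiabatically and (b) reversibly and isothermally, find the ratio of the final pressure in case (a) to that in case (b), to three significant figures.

Isothermal: P_b = P₁(V₁/V₂) = 2.28×5.92.
Adiabatic: P_a = P₁(V₁/V₂)^γ = 2.28×5.92^(1.67).
P_a/P_b = (V₁/V₂)^(γ−1) = 5.92^(0.67) = 3.292.

P_adiabatic / P_isothermal ≈ 3.29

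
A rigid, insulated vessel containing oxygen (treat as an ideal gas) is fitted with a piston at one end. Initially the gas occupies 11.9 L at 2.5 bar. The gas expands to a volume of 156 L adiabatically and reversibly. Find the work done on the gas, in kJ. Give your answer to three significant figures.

W ≈ -4.78 kJ

γ = 7/5 for a diatomic ideal gas.
P₂ = P₁(V₁/V₂)^γ = 2.5×(11.9/156)^(7/5) = 0.06813 bar.
For a reversible adiabat, W_by_gas = (P₁V₁ − P₂V₂)/(γ−1).
W_by = (250000×0.0119 − 6813×0.156) / (2/5) = 4780 J.
W_on_gas = −W_by = -4780 J.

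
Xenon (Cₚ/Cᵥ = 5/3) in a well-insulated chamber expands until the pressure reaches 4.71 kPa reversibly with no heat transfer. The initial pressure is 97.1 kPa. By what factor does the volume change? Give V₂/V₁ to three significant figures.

V₂/V₁ ≈ 6.14

From PV^γ = const, V₂/V₁ = (P₁/P₂)^(1/γ).
V₂/V₁ = (97.1/4.71)^(3/5) = 6.145.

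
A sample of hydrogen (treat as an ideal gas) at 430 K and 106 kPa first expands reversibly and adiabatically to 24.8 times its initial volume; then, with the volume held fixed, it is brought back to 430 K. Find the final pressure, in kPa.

P₃ ≈ 4.27 kPa

For a diatomic ideal gas γ = 7/5.
Adiabatic step (PV^γ = const): P₂ = 106×(1/24.8)^(7/5) = 1.183 kPa; T₂ = 430×(1/24.8)^(2/5) = 119 K.
Isochoric: P₃ = P₂(T₃/T₂) = 1.183 × (430/119) = 4.274 kPa.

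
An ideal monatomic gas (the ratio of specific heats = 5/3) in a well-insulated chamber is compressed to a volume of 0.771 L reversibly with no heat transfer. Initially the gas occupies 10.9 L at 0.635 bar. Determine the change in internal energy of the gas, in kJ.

ΔU ≈ 5.03 kJ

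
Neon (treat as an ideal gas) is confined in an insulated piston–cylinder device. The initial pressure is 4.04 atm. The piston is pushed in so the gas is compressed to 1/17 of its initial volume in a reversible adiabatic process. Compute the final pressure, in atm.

P₂ ≈ 454 atm

Adiabatic: P₁V₁^γ = P₂V₂^γ ⇒ P₂ = P₁ (V₁/V₂)^γ.
For a monatomic ideal gas γ = 5/3.
P₂ = 4.04 × 17^(5/3) = 454.1 atm.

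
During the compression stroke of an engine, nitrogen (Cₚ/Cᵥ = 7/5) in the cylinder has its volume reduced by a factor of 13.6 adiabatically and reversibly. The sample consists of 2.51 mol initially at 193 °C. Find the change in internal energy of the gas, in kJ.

ΔU ≈ 44.8 kJ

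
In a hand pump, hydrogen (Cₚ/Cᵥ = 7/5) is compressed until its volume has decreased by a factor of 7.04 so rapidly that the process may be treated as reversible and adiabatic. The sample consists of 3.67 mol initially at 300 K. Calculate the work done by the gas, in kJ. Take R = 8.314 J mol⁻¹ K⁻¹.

W ≈ -27.1 kJ

Adiabatic: T₁V₁^(γ−1) = T₂V₂^(γ−1) ⇒ T₂ = T₁ (V₁/V₂)^(γ−1).
T₂ = 300 × 7.04^(2/5) = 654.9 K.
Q = 0, so ΔU = W_on_gas = nCᵥΔT with Cᵥ = R/(γ−1) = 20.79 J/(mol·K).
ΔU = 3.67 × 20.79 × (654.9 − 300) = 27070 J.
Work done by the gas = −ΔU = -27070 J.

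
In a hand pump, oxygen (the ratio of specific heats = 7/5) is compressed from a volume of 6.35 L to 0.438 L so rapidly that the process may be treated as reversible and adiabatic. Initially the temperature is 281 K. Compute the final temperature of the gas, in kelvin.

T₂ ≈ 819 K

Adiabatic: T₁V₁^(γ−1) = T₂V₂^(γ−1) ⇒ T₂ = T₁ (V₁/V₂)^(γ−1).
T₂ = 281 × (6.35/0.438)^(2/5) = 818.9 K.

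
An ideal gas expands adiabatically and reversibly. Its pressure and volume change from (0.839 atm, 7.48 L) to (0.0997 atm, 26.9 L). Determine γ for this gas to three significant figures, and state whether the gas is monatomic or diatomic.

PV^γ = const ⇒ γ = ln(P₂/P₁) / ln(V₁/V₂).
γ = ln(0.0997/0.839) / ln(7.48/26.9) = 1.664.
γ ≈ 1.66 is close to 5/3, so the gas is monatomic.

γ ≈ 1.66; monatomic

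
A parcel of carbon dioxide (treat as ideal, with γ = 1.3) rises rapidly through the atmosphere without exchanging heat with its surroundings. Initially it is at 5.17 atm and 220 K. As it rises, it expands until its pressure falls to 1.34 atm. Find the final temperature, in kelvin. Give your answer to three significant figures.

Along an adiabat T P^((1−γ)/γ) is constant, so T₂ = T₁ (P₂/P₁)^((γ−1)/γ).
T₂ = 220 × (1.34/5.17)^(0.231) = 161.1 K.

T₂ ≈ 161 K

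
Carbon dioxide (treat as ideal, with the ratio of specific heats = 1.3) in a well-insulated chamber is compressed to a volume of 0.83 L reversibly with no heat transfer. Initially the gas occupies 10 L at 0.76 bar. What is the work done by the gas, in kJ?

W ≈ -2.81 kJ

P₂ = P₁(V₁/V₂)^γ = 0.76×(10/0.83)^(1.3) = 19.32 bar.
For a reversible adiabat, W_by_gas = (P₁V₁ − P₂V₂)/(γ−1).
W_by = (76000×0.01 − 1.932×10^6×0.00083) / (0.3) = -2812 J.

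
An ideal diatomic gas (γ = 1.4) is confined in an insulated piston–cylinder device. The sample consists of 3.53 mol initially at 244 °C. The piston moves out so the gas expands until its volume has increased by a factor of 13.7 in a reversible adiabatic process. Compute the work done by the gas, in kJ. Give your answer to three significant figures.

W ≈ 24.6 kJ

For a reversible adiabat TV^(γ−1) is constant, so T₂ = T₁ (V₁/V₂)^(γ−1).
T₁ = 244 °C = 517.1 K.
T₂ = 517.1 × (1/13.7)^(0.4) = 181.5 K.
Q = 0, so ΔU = W_on_gas = nCᵥΔT with Cᵥ = R/(γ−1) = 20.79 J/(mol·K).
ΔU = 3.53 × 20.79 × (181.5 − 517.1) = -24630 J.
Work done by the gas = −ΔU = 24630 J.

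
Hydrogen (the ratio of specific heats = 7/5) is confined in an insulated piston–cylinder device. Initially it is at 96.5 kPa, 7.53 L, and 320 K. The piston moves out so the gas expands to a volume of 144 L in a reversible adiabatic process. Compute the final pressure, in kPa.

P₂ ≈ 1.55 kPa

Since PV^γ is constant along a reversible adiabat, P₂ = P₁ (V₁/V₂)^γ.
P₂ = 96.5 × (7.53/144)^(7/5) = 1.55 kPa.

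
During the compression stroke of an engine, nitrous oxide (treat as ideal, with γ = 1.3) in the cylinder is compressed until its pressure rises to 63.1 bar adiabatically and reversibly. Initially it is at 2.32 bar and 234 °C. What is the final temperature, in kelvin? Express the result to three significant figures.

Along an adiabat T P^((1−γ)/γ) is constant, so T₂ = T₁ (P₂/P₁)^((γ−1)/γ).
T₁ = 234 °C = 507.1 K.
T₂ = 507.1 × (63.1/2.32)^(0.231) = 1087 K.

T₂ ≈ 1090 K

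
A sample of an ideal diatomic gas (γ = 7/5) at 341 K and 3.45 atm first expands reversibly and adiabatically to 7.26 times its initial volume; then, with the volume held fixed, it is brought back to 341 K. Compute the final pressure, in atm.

Adiabatic step (PV^γ = const): P₂ = 3.45×(1/7.26)^(7/5) = 0.215 atm; T₂ = 341×(1/7.26)^(2/5) = 154.3 K.
Isochoric: P₃ = P₂(T₃/T₂) = 0.215 × (341/154.3) = 0.4752 atm.

P₃ ≈ 0.475 atm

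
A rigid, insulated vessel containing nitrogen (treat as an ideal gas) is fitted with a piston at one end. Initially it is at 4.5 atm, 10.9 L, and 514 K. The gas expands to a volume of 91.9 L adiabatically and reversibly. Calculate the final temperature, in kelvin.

T₂ ≈ 219 K

Adiabatic: T₁V₁^(γ−1) = T₂V₂^(γ−1) ⇒ T₂ = T₁ (V₁/V₂)^(γ−1).
γ = 7/5 for a diatomic ideal gas.
T₂ = 514 × (10.9/91.9)^(2/5) = 219.1 K.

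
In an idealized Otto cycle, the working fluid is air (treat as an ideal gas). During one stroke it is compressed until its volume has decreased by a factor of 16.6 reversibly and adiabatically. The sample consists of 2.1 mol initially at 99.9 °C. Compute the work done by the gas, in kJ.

Adiabatic: T₁V₁^(γ−1) = T₂V₂^(γ−1) ⇒ T₂ = T₁ (V₁/V₂)^(γ−1).
γ = 7/5 for a diatomic ideal gas, so γ−1 = 2/5.
T₁ = 99.9 °C = 373 K.
T₂ = 373 × 16.6^(2/5) = 1148 K.
Q = 0, so ΔU = W_on_gas = nCᵥΔT with Cᵥ = R/(γ−1) = 20.79 J/(mol·K).
ΔU = 2.1 × 20.79 × (1148 − 373) = 33810 J.
Work done by the gas = −ΔU = -33810 J.

W ≈ -33.8 kJ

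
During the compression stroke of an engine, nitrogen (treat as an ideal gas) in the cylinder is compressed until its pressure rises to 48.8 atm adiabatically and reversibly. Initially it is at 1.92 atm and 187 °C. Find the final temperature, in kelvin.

T₂ ≈ 1160 K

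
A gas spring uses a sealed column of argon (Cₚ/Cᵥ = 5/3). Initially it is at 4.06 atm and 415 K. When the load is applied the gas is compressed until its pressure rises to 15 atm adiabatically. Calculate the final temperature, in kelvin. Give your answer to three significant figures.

T₂ ≈ 700 K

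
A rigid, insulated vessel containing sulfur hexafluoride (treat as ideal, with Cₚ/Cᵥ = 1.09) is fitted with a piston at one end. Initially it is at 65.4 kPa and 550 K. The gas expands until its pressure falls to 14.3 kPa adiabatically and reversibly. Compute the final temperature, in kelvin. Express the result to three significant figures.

T₂ ≈ 485 K

Adiabatic: T₂/T₁ = (P₂/P₁)^((γ−1)/γ).
T₂ = 550 × (14.3/65.4)^(0.0826) = 485.1 K.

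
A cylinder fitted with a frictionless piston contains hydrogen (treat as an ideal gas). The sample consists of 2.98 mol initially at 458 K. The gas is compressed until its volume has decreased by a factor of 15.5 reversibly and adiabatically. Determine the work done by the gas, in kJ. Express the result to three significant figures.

For a reversible adiabat TV^(γ−1) is constant, so T₂ = T₁ (V₁/V₂)^(γ−1).
γ = 7/5 for a diatomic ideal gas, so γ−1 = 2/5.
T₂ = 458 × 15.5^(2/5) = 1371 K.
Q = 0, so ΔU = W_on_gas = nCᵥΔT with Cᵥ = R/(γ−1) = 20.79 J/(mol·K).
ΔU = 2.98 × 20.79 × (1371 − 458) = 56540 J.
Work done by the gas = −ΔU = -56540 J.

W ≈ -56.5 kJ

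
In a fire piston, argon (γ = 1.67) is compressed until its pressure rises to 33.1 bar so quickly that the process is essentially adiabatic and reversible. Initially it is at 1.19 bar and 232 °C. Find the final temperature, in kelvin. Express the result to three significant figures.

Adiabatic: T₂/T₁ = (P₂/P₁)^((γ−1)/γ).
T₁ = 232 °C = 505.1 K.
T₂ = 505.1 × (33.1/1.19)^(0.401) = 1918 K.

T₂ ≈ 1920 K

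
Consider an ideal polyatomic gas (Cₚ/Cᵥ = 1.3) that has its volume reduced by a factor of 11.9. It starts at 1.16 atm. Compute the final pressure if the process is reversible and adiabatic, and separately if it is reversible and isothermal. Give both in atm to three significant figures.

adiabatic: 29.0 atm; isothermal: 13.8 atm

Isothermal: P₂ = P₁(V₁/V₂) = 1.16×11.9 = 13.8 atm.
Adiabatic: P₂ = P₁(V₁/V₂)^γ = 1.16×11.9^(1.3) = 29.02 atm.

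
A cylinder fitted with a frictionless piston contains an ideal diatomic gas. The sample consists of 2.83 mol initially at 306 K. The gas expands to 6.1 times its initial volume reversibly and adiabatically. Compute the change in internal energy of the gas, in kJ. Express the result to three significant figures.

For a reversible adiabat TV^(γ−1) is constant, so T₂ = T₁ (V₁/V₂)^(γ−1).
γ = 7/5 for a diatomic ideal gas, so γ−1 = 2/5.
T₂ = 306 × (1/6.1)^(2/5) = 148.5 K.
Q = 0, so ΔU = W_on_gas = nCᵥΔT with Cᵥ = R/(γ−1) = 20.79 J/(mol·K).
ΔU = 2.83 × 20.79 × (148.5 − 306) = -9267 J.

ΔU ≈ -9.27 kJ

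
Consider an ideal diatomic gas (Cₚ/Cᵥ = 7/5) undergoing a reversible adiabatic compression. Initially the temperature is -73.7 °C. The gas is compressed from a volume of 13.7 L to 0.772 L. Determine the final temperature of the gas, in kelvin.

T₂ ≈ 630 K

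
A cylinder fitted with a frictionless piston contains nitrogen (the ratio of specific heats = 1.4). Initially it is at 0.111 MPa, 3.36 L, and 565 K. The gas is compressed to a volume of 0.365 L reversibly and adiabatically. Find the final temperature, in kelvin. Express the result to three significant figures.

Adiabatic: T₁V₁^(γ−1) = T₂V₂^(γ−1) ⇒ T₂ = T₁ (V₁/V₂)^(γ−1).
T₂ = 565 × (3.36/0.365)^(0.4) = 1373 K.

T₂ ≈ 1370 K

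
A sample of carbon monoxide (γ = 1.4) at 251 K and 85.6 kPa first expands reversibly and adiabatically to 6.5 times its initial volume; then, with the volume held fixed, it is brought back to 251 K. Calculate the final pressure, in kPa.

Adiabatic step (PV^γ = const): P₂ = 85.6×(1/6.5)^(1.4) = 6.229 kPa; T₂ = 251×(1/6.5)^(0.4) = 118.7 K.
Isochoric: P₃ = P₂(T₃/T₂) = 6.229 × (251/118.7) = 13.17 kPa.

P₃ ≈ 13.2 kPa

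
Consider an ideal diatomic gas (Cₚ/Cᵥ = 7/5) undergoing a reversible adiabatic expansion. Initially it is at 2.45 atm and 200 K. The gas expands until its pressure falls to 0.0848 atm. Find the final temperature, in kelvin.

T₂ ≈ 76.5 K

Adiabatic: T₂/T₁ = (P₂/P₁)^((γ−1)/γ).
T₂ = 200 × (0.0848/2.45)^(2/7) = 76.5 K.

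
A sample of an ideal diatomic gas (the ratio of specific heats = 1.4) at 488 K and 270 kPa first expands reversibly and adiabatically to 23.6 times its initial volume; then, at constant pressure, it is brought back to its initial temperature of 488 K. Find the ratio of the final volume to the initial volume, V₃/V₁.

V₃/V₁ ≈ 83.6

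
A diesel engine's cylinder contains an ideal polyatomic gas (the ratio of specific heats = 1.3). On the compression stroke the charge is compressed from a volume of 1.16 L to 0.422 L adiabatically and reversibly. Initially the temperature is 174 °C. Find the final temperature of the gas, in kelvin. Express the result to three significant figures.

For a reversible adiabat TV^(γ−1) is constant, so T₂ = T₁ (V₁/V₂)^(γ−1).
T₁ = 174 °C = 447.1 K.
T₂ = 447.1 × (1.16/0.422)^(0.3) = 605.6 K.

T₂ ≈ 606 K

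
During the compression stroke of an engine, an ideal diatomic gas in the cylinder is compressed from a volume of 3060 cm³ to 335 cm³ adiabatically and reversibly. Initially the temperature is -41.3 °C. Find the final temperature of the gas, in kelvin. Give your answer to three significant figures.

For a reversible adiabat TV^(γ−1) is constant, so T₂ = T₁ (V₁/V₂)^(γ−1).
For a diatomic ideal gas γ = 7/5, so γ−1 = 2/5.
T₁ = -41.3 °C = 231.8 K.
T₂ = 231.8 × (3060/335)^(2/5) = 561.7 K.

T₂ ≈ 562 K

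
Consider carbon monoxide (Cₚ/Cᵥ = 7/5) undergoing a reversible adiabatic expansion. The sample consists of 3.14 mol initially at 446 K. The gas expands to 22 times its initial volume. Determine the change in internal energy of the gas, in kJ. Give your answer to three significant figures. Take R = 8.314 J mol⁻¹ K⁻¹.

ΔU ≈ -20.7 kJ

Adiabatic: T₁V₁^(γ−1) = T₂V₂^(γ−1) ⇒ T₂ = T₁ (V₁/V₂)^(γ−1).
T₂ = 446 × (1/22)^(2/5) = 129.5 K.
Q = 0, so ΔU = W_on_gas = nCᵥΔT with Cᵥ = R/(γ−1) = 20.79 J/(mol·K).
ΔU = 3.14 × 20.79 × (129.5 − 446) = -20650 J.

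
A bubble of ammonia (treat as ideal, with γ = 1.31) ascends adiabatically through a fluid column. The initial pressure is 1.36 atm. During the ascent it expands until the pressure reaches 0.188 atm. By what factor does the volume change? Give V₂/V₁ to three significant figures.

V₂/V₁ ≈ 4.53

From PV^γ = const, V₂/V₁ = (P₁/P₂)^(1/γ).
V₂/V₁ = (1.36/0.188)^(0.763) = 4.529.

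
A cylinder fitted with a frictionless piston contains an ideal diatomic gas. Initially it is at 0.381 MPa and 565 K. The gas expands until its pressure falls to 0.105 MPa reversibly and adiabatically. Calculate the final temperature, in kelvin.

Along an adiabat T P^((1−γ)/γ) is constant, so T₂ = T₁ (P₂/P₁)^((γ−1)/γ).
For a diatomic ideal gas γ = 7/5, so (γ−1)/γ = 2/7.
T₂ = 565 × (0.105/0.381)^(2/7) = 391 K.

T₂ ≈ 391 K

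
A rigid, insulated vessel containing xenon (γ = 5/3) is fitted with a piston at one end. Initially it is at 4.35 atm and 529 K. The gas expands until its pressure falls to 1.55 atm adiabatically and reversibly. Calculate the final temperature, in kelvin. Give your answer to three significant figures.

Along an adiabat T P^((1−γ)/γ) is constant, so T₂ = T₁ (P₂/P₁)^((γ−1)/γ).
T₂ = 529 × (1.55/4.35)^(2/5) = 350.1 K.

T₂ ≈ 350 K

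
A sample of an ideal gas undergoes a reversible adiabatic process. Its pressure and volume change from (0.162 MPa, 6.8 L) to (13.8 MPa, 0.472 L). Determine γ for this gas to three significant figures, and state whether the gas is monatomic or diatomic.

γ ≈ 1.67; monatomic

PV^γ = const ⇒ γ = ln(P₂/P₁) / ln(V₁/V₂).
γ = ln(13.8/0.162) / ln(6.8/0.472) = 1.666.
γ ≈ 1.67 is close to 5/3, so the gas is monatomic.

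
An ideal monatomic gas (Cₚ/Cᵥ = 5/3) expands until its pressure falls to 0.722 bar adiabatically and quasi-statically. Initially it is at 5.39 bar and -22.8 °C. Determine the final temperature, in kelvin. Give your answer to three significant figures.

T₂ ≈ 112 K

Along an adiabat T P^((1−γ)/γ) is constant, so T₂ = T₁ (P₂/P₁)^((γ−1)/γ).
T₁ = -22.8 °C = 250.3 K.
T₂ = 250.3 × (0.722/5.39)^(2/5) = 112 K.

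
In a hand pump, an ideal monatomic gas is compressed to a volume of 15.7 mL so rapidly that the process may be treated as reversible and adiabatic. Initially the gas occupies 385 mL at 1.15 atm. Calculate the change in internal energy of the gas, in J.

γ = 5/3 for a monatomic ideal gas.
P₂ = P₁(V₁/V₂)^γ = 1.15×(385/15.7)^(5/3) = 238 atm.
For a reversible adiabat, W_by_gas = (P₁V₁ − P₂V₂)/(γ−1).
W_by = (116500×0.000385 − 2.412×10^7×1.57×10^-5) / (2/3) = -500.7 J.
Q = 0 ⇒ ΔU = −W_by = 500.7 J.

ΔU ≈ 501 J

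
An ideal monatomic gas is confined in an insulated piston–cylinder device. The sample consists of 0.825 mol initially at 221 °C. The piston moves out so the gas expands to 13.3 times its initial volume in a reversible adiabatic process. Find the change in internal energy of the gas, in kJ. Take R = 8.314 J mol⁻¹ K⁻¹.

For a reversible adiabat TV^(γ−1) is constant, so T₂ = T₁ (V₁/V₂)^(γ−1).
γ = 5/3 for a monatomic ideal gas, so γ−1 = 2/3.
T₁ = 221 °C = 494.1 K.
T₂ = 494.1 × (1/13.3)^(2/3) = 88.03 K.
Q = 0, so ΔU = W_on_gas = nCᵥΔT with Cᵥ = R/(γ−1) = 12.47 J/(mol·K).
ΔU = 0.825 × 12.47 × (88.03 − 494.1) = -4178 J.

ΔU ≈ -4.18 kJ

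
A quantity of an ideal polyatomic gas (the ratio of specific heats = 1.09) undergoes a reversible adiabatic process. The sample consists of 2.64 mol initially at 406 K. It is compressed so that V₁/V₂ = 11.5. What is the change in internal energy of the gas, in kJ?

ΔU ≈ 24.3 kJ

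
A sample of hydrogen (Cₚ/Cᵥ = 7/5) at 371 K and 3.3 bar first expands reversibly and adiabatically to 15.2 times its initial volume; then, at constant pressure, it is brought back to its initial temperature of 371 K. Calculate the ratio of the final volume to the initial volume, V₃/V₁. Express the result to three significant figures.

V₃/V₁ ≈ 45.1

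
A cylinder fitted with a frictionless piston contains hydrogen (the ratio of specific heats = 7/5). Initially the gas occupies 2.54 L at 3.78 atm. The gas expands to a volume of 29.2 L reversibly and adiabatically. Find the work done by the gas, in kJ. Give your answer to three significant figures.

W ≈ 1.52 kJ

P₂ = P₁(V₁/V₂)^γ = 3.78×(2.54/29.2)^(7/5) = 0.1238 atm.
For a reversible adiabat, W_by_gas = (P₁V₁ − P₂V₂)/(γ−1).
W_by = (383000×0.00254 − 12540×0.0292) / (2/5) = 1516 J.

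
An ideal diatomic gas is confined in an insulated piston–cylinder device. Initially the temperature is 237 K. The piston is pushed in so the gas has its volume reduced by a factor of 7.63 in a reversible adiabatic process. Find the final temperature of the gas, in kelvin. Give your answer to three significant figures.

T₂ ≈ 534 K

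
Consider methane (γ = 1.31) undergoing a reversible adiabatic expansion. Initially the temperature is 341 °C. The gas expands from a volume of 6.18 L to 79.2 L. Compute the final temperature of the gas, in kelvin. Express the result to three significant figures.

T₂ ≈ 279 K

For a reversible adiabat TV^(γ−1) is constant, so T₂ = T₁ (V₁/V₂)^(γ−1).
T₁ = 341 °C = 614.1 K.
T₂ = 614.1 × (6.18/79.2)^(0.31) = 278.5 K.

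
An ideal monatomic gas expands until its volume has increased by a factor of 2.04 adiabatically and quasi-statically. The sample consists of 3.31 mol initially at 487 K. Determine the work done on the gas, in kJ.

W ≈ -7.60 kJ

Adiabatic: T₁V₁^(γ−1) = T₂V₂^(γ−1) ⇒ T₂ = T₁ (V₁/V₂)^(γ−1).
γ = 5/3 for a monatomic ideal gas, so γ−1 = 2/3.
T₂ = 487 × (1/2.04)^(2/3) = 302.8 K.
Q = 0, so ΔU = W_on_gas = nCᵥΔT with Cᵥ = R/(γ−1) = 12.47 J/(mol·K).
ΔU = 3.31 × 12.47 × (302.8 − 487) = -7605 J.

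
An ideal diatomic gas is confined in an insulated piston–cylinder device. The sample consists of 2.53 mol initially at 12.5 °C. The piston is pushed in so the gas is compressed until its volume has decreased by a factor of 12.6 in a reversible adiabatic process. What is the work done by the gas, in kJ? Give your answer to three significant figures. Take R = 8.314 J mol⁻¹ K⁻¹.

W ≈ -26.4 kJ

Adiabatic: T₁V₁^(γ−1) = T₂V₂^(γ−1) ⇒ T₂ = T₁ (V₁/V₂)^(γ−1).
γ = 7/5 for a diatomic ideal gas, so γ−1 = 2/5.
T₁ = 12.5 °C = 285.6 K.
T₂ = 285.6 × 12.6^(2/5) = 787 K.
Q = 0, so ΔU = W_on_gas = nCᵥΔT with Cᵥ = R/(γ−1) = 20.79 J/(mol·K).
ΔU = 2.53 × 20.79 × (787 − 285.6) = 26360 J.
Work done by the gas = −ΔU = -26360 J.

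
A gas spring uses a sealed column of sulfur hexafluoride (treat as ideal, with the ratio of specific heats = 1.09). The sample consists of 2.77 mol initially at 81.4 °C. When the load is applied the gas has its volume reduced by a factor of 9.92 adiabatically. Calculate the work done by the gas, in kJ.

Adiabatic: T₁V₁^(γ−1) = T₂V₂^(γ−1) ⇒ T₂ = T₁ (V₁/V₂)^(γ−1).
T₁ = 81.4 °C = 354.5 K.
T₂ = 354.5 × 9.92^(0.09) = 435.9 K.
Q = 0, so ΔU = W_on_gas = nCᵥΔT with Cᵥ = R/(γ−1) = 92.38 J/(mol·K).
ΔU = 2.77 × 92.38 × (435.9 − 354.5) = 20810 J.
Work done by the gas = −ΔU = -20810 J.

W ≈ -20.8 kJ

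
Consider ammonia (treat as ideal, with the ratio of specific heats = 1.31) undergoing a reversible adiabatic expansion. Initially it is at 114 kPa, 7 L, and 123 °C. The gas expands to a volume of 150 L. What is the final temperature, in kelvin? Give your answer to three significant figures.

T₂ ≈ 153 K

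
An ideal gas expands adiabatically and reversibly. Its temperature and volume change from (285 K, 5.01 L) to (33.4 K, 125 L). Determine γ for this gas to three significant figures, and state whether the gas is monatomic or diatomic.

TV^(γ−1) = const ⇒ γ − 1 = ln(T₂/T₁) / ln(V₁/V₂).
γ = 1 + ln(33.4/285) / ln(5.01/125) = 1.666.
γ ≈ 1.67 is close to 5/3, so the gas is monatomic.

γ ≈ 1.67; monatomic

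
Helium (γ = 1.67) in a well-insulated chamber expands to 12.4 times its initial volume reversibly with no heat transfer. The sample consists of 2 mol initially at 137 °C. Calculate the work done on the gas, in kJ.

W ≈ -8.29 kJ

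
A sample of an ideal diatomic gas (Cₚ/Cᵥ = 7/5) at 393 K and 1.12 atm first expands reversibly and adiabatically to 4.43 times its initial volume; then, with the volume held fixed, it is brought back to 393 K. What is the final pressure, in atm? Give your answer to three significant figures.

P₃ ≈ 0.253 atm

Adiabatic step (PV^γ = const): P₂ = 1.12×(1/4.43)^(7/5) = 0.1394 atm; T₂ = 393×(1/4.43)^(2/5) = 216.7 K.
Isochoric: P₃ = P₂(T₃/T₂) = 0.1394 × (393/216.7) = 0.2528 atm.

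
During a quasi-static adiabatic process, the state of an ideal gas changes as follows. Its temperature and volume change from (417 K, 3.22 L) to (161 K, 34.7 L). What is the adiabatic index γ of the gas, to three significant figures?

γ ≈ 1.40

TV^(γ−1) = const ⇒ γ − 1 = ln(T₂/T₁) / ln(V₁/V₂).
γ = 1 + ln(161/417) / ln(3.22/34.7) = 1.4.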